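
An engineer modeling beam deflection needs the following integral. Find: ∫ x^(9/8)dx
Power rule: ∫ x^(9/8) dx = x^(17/8)/(17/8)+C

Answer: (8/17)·x^(17/8)+C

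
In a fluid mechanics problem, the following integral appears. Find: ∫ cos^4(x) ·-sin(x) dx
Let u = cos(x), du = -sin(x) dx
∫ u^4 du = u^5/5+C

Answer: cos^5(x)/5+C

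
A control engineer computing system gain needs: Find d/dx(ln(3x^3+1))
Chain rule: d/dx[ln(u)] = u'/u where u = 3x^3+1
u' = 9x^2

Answer: (9x^2)/(3x^3+1)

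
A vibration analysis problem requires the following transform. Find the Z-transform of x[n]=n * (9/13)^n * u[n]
Using the property Z{n * a^n * u[n]}=az/(z-a)^2
With a=9/13: X(z)=(9/13)z/(z - 9/13)^2, |z| > 9/13

Answer: (9/13)z/(z - 9/13)^2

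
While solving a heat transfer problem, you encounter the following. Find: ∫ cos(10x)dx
Using substitution u=10x: ∫ cos(u) du/10=sin(u)/10+C

Answer: (1/10)sin(10x)+C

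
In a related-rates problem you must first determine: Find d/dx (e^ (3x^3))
Chain rule: d/dx[e^u]=e^u · u' where u=3x^3
u'=9x^2

Answer: 9x^2·e^(3x^3)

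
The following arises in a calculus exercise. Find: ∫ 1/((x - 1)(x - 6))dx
Partial fractions: 1/((x-1)(x-6))=A/(x-1) + B/(x-6)
A=-1/5, B=1/5
∫ [-1/5· 1/(x-1) + 1/5· 1/(x-6)] dx
=(1/5)[ln|x-6| - ln|x-1|] + C

Answer: (1/5)·ln|(x-6)/(x-1)| + C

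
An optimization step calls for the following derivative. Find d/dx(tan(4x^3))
Chain rule: d/dx[tan(u)] = sec²(u)·u' where u = 4x^3
u' = 12x^2

Answer: 12x^2·sec²(4x^3)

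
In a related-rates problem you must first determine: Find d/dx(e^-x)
Chain rule: d/dx[e^u]=e^u · u' where u=-x
u'=-1

Answer: -1·e^-x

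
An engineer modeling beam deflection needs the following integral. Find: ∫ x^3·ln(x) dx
By parts: u = ln(x), dv = x^3 dx
du = 1/x dx, v = x^4/4
= x^4·ln(x)/4 - ∫ x^3/4 dx
= x^4·ln(x)/4 - x^4/16+C

Answer: x^4(ln(x)/4-1/16)+C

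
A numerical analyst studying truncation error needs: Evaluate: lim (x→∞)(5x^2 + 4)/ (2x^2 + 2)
Divide numerator and denominator by x^2:
lim (5 + 4/x^2)/(2 + 2/x^2)=5/2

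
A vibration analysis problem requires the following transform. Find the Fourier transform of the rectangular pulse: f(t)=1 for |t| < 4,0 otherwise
F(omega)=integral from -4 to 4 of e^(-j * omega * t) dt
=2 * sin(4 * omega)/omega=8 * sinc(4 * omega/pi)

Answer: 2 * sin(4 * omega)/omega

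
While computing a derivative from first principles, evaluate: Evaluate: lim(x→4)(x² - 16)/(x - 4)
Factor: (x² - 16) = (x-4)(x+4)
Cancel (x-4): lim(x→4) (x+4) = 8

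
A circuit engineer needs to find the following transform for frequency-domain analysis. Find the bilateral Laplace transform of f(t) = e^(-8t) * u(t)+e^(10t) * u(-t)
For e^(-8t) * u(t): L = 1/(s+8), Re(s) > -8
For e^(10t) * u(-t): L = -1/(s-10), Re(s) < 10
Combined: F(s) = 1/(s+8)-1/(s-10), -8 < Re(s) < 10

Answer: 1/(s+8)-1/(s-10), ROC: -8 < Re(s) < 10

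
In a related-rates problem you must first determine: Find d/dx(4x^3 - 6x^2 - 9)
Power rule: d/dx(ax^n) = n·a·x^(n-1)
Term by term: 12·x^2-12·x

Answer: 12x^2-12x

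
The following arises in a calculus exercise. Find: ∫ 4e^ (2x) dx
Since d/dx[e^(2x)] = 2e^(2x), we get 2 e^(2x)+C

Answer: 2e^(2x)+C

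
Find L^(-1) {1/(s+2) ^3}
L^(-1){1/(s-a)^n} = t^(n-1)·e^(at)/(n-1)!
Here a = -2, n = 3: t^2·e^(-2t)/2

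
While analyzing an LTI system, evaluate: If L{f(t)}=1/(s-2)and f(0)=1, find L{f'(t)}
L{f'(t)}=s·F(s) - f(0)=s/(s-2) - 1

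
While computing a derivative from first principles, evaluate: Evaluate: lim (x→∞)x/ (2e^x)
Apply L'Hôpital 1 times (∞/∞ each time):
Eventually get 1!/(2e^x) → 0

Answer: 0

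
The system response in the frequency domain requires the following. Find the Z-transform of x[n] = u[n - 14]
Using the time-shift property: Z{u[n-14]}=z^(-14)*z/(z-1)
=z^(-13)/(z-1)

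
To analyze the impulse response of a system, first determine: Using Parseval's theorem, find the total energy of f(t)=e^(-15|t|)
Parseval's theorem: E = integral |f(t)|^2 dt = (1/2pi) integral |F(omega)|^2 domega
E = integral_{-inf}^{inf} e^(-30|t|) dt = 2 * integral_0^inf e^(-30t) dt = 2/(2 * 15) = 1/15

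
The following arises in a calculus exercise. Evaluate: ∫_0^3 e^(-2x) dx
Antiderivative: (1/(-2))e^(-2x)
Evaluate: (1/(-2))(e^-6 - 1)

Answer: (e^-6 - 1)/(-2)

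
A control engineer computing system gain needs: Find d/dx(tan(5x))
Chain rule: d/dx[tan(u)] = sec²(u)·u' where u = 5x
u' = 5

Answer: 5·sec²(5x)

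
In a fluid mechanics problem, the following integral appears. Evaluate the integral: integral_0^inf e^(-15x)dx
integral_0^inf e^(-15x) dx = [-1/15 * e^(-15x)]_0^inf
= 0 - (-1/15) = 1/15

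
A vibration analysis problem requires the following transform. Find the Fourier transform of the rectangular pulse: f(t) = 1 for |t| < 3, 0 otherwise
F(omega) = integral from -3 to 3 of e^(-j*omega*t) dt
= 2*sin(3*omega)/omega = 6*sinc(3*omega/pi)

Answer: 2*sin(3*omega)/omega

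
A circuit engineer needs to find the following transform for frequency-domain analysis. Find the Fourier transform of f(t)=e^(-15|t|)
Using the standard pair: F{e^(-a|t|)}=2a/(a^2 + omega^2)
With a=15: F(omega)=30/(225 + omega^2)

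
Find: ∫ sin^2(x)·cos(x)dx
Let u=sin(x), du=cos(x) dx
∫ u^2 du=u^3/3 + C

Answer: sin^3(x)/3 + C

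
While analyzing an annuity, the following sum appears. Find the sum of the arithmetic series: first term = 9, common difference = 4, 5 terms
Last term: a_n=9 + (5 - 1)·4=25
Sum=n(a_1 + a_n)/2=5(9 + 25)/2=85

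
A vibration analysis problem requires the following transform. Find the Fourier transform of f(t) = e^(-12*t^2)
The Fourier transform of a Gaussian e^(-a * t^2) is sqrt(pi/a) * e^(-omega^2/(4a)).
With a = 12: F(omega) = sqrt(pi/12) * e^(-omega^2/48)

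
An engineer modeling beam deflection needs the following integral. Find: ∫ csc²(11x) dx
Since d/dx[-cot(11x)]=11csc²(11x), integral=-cot(11x)/11 + C

Answer: (-1/11)cot(11x) + C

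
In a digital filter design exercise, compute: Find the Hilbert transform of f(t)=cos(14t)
The Hilbert transform shifts each frequency component by -pi/2.
H{cos(wt)} = sin(wt)
With w = 14: H{cos(14t)} = sin(14t)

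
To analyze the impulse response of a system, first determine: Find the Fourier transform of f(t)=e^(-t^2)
The Fourier transform of a Gaussian e^(-t^2) is sqrt(pi)*e^(-omega^2/4).
With a = 1: F(omega) = sqrt(pi)*e^(-omega^2/4)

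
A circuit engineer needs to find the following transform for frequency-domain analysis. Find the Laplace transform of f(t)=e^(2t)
L{e^(at)} = 1/(s-a)
L{e^(2t)} = 1/(s-2)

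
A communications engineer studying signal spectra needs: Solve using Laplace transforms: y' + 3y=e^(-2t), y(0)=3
Take L: sY - 3+3Y = 1/(s+2)
Y(s+3) = 1/(s+2)+3
Y = 1/((s+2)(s+3))+3/(s+3)
Partial fractions: 1/((s+2)(s+3)) = 1/(s+2)-1/(s+3)
So Y = 1/(s+2)+2/(s+3)
Inverse Laplace transform (L^(-1){1/(s+2)} = e^(-2t), L^(-1){1/(s+3)} = e^(-3t)):

Answer: y(t) = 1·e^(-2t)+2·e^(-3t)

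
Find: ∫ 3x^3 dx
Using power rule: ∫ 3x^3 dx=3/4 x^4+C=(3/4)x^4+C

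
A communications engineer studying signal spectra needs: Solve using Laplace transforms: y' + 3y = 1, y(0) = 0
Take L of both sides: sY(s) - 0 + 3Y(s) = 1/s
Y(s)(s + 3) = 1/s + 0
Y(s) = 1/(s(s + 3)) + 0/(s + 3)
Partial fractions: 1/(s(s + 3)) = (1/3)/s - (1/3)/(s + 3)
So Y(s) = (1/3)/s - (1/3)/(s + 3)
Inverse transform (L^(-1){1/s} = 1, L^(-1){1/(s + 3)} = e^(-3t)):

Answer: y(t) = 1/3 - (1/3)·e^(-3t)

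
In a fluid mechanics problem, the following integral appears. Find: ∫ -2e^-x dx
Since d/dx[e^-x]=- e^-x, we get 2e^-x + C

Answer: 2e^-x + C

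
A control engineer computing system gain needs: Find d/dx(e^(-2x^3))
Chain rule: d/dx[e^u]=e^u · u' where u=-2x^3
u'=-6x^2

Answer: -6x^2·e^(-2x^3)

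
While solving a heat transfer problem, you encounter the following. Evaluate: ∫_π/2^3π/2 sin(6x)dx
Antiderivative: -cos(6x)/6
Evaluate at bounds: [-cos(6·3π/2)/6] - [-cos(6·π/2)/6]
=(-(-1) + (-1))/6=0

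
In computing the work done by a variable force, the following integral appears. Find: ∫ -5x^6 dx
Using power rule: ∫ -5x^6 dx = -5/7 x^7 + C = (-5/7)x^7 + C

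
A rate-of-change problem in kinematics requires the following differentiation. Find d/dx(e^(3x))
Chain rule: d/dx[e^u]=e^u · u' where u=3x
u'=3

Answer: 3·e^(3x)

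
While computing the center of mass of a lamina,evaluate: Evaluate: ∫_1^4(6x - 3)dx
Step 1: Find antiderivative F(x)=3x^2-3x
Step 2: F(4) - F(1)=36 - (0)=36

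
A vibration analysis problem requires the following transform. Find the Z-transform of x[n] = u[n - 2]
Using the time-shift property: Z{u[n-2]} = z^(-2) * z/(z-1)
= z^(-1)/(z-1)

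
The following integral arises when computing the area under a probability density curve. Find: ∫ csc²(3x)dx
Since d/dx[-cot(3x)] = 3csc²(3x), integral = -cot(3x)/3 + C

Answer: (-1/3)cot(3x) + C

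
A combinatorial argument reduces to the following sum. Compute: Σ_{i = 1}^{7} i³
Using formula: Σ i^3=[n(n+1)/2]²=[7·8/2]²=784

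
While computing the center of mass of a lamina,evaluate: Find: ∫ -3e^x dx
Since d/dx[e^x]=+ e^x, we get -3e^x + C

Answer: -3e^x + C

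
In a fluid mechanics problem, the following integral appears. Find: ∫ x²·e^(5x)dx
Integration by parts twice:
First: u=x², dv=e^(5x) dx => x²e^(5x)/5 - (2/5)∫ xe^(5x) dx
Second (∫ xe^(5x) dx): xe^(5x)/5 - e^(5x)/25
Combining: e^(5x)(x²/5-2x/25+2/125)+C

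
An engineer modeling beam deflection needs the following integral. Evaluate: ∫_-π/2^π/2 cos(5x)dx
Antiderivative: sin(5x)/5
Evaluate at bounds: [sin(5·π/2)/5] - [sin(5·-π/2)/5]
=((1) - (-1))/5=2/5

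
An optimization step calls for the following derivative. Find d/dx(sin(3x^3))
Chain rule: d/dx[sin(u)]=cos(u)·u' where u=3x^3
u'=9x^2

Answer: 9x^2·cos(3x^3)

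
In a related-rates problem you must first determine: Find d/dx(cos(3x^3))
Chain rule: d/dx[cos(u)]=-sin(u)·u' where u=3x^3
u'=9x^2

Answer: -9x^2·sin(3x^3)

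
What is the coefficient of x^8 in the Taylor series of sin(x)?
sin(x) has only odd powers. Coefficient of x^8=0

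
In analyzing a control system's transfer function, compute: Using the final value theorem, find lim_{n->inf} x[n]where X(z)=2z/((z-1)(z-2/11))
Final value theorem: lim x[n]=lim_{z->1} (z-1) * X(z)
(z-1) * X(z)=2z/(z-2/11)
As z->1: 2/(1-2/11)=2/(9/11)=22/9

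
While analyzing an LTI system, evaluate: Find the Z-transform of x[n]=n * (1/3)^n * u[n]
Using the property Z{n * a^n * u[n]}=az/(z-a)^2
With a=1/3: X(z)=(1/3)z/(z - 1/3)^2, |z| > 1/3

Answer: (1/3)z/(z - 1/3)^2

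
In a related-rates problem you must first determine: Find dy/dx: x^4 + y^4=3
Differentiate: 4x^3 + 4y^3·(dy/dx)=0
dy/dx=-4x^3/(4y^3)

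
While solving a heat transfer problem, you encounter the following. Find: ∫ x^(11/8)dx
Power rule: ∫ x^(11/8) dx = x^(19/8)/(19/8)+C

Answer: (8/19)·x^(19/8)+C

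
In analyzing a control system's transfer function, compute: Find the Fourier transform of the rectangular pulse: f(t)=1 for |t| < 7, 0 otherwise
F(omega)=integral from -7 to 7 of e^(-j*omega*t) dt
=2*sin(7*omega)/omega=14*sinc(7*omega/pi)

Answer: 2*sin(7*omega)/omega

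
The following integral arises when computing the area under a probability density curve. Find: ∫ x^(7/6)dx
Power rule: ∫ x^(7/6) dx=x^(13/6)/(13/6)+C

Answer: (6/13)·x^(13/6)+C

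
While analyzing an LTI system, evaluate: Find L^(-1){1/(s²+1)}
L^(-1){w/(s²+w²)}=sin(wt)
Here w=1

Answer: sin(t)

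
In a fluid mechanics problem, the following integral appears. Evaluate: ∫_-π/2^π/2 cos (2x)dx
Antiderivative: sin(2x)/2
Evaluate at bounds: [sin(2·π/2)/2] - [sin(2·-π/2)/2]
=((0) - (0))/2=0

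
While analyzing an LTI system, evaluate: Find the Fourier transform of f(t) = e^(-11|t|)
Using the standard pair: F{e^(-a|t|)}=2a/(a^2+omega^2)
With a=11: F(omega)=22/(121+omega^2)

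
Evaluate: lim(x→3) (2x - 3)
Polynomial is continuous, so substitute x = 3:
2·3 - 3 = 3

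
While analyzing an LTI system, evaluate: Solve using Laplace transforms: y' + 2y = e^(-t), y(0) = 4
Take L: sY - 4 + 2Y=1/(s + 1)
Y(s + 2)=1/(s + 1) + 4
Y=1/((s + 1)(s + 2)) + 4/(s + 2)
Partial fractions: 1/((s + 1)(s + 2))=1/(s + 1) - 1/(s + 2)
So Y=1/(s + 1) + 3/(s + 2)
Inverse Laplace transform (L^(-1){1/(s + 1)}=e^(-t), L^(-1){1/(s + 2)}=e^(-2t)):

Answer: y(t)=1·e^(-t) + 3·e^(-2t)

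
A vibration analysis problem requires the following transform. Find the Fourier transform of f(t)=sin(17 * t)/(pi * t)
sin(W*t)/(pi*t)=(W/pi)*sinc(W*t/pi) is the impulse response of the ideal low-pass filter with cutoff W (here W=17).
Its Fourier transform is a rectangular function:
F(omega)=1 for |omega| < 17, 0 otherwise

Answer: rect(omega/34) [i.e., 1 for |omega| < 17, 0 otherwise]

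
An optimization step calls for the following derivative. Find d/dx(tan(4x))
Chain rule: d/dx[tan(u)] = sec²(u)·u' where u = 4x
u' = 4

Answer: 4·sec²(4x)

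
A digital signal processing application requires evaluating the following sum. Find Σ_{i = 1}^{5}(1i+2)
=1·Σ i+2·5=1·15+10=25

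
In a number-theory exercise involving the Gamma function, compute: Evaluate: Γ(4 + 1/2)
Γ(n + 1/2) = (2n)!√π/(4^n·n!)
= 40320√π/(256·24) = (105/16)·√π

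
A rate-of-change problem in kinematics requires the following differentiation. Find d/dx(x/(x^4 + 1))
Quotient rule: (f/g)'=(f'g - fg')/g²
f=x, f'=1
g=x^4+1, g'=4x^3

Answer: (1·(x^4+1)-4x^4)/(x^4+1)²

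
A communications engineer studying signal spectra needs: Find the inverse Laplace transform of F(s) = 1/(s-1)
L^(-1){1/(s-a)} = c·e^(at)
Here a = 1, c = 1

Answer: e^(t)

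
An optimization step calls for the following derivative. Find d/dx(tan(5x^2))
Chain rule: d/dx[tan(u)] = sec²(u)·u' where u = 5x^2
u' = 10x

Answer: 10x·sec²(5x^2)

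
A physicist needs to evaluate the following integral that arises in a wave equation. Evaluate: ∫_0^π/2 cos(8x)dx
Antiderivative: sin(8x)/8
Evaluate at bounds: [sin(8·π/2)/8] - [sin(8·0)/8]
=((0) - (0))/8=0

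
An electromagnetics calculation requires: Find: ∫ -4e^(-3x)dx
Since d/dx[e^(-3x)] = -3e^(-3x), we get 4/3 e^(-3x) + C

Answer: (4/3)e^(-3x) + C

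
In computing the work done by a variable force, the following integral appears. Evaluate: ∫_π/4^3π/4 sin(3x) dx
Antiderivative: -cos(3x)/3
Evaluate at bounds: [-cos(3·3π/4)/3] - [-cos(3·π/4)/3]
= (-(√2/2) + (-√2/2))/3 = -√2/3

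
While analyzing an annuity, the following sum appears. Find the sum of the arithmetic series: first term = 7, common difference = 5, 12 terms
Last term: a_n=7 + (12 - 1)·5=62
Sum=n(a_1 + a_n)/2=12(7 + 62)/2=414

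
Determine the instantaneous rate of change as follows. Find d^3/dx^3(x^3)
Apply power rule 3 times:
d^1: 3x^2
d^2: 6x
d^3: 6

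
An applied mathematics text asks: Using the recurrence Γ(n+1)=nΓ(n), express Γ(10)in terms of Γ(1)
Γ(10)=9Γ(9)=9·8Γ(8)=...=9!·Γ(1)=362880·Γ(1)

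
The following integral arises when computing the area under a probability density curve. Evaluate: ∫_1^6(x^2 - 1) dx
Step 1: Find antiderivative F(x)=(1/3)x^3 - x
Step 2: F(6) - F(1)=66 - (-2/3)=200/3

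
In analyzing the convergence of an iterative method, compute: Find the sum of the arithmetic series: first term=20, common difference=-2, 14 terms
Last term: a_n = 20+(14-1)·-2 = -6
Sum = n(a_1+a_n)/2 = 14(20+(-6))/2 = 98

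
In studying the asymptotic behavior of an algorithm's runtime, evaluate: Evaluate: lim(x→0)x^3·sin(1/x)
Squeeze theorem: -|x^3| ≤ x^3·sin(1/x) ≤ |x^3|
Since x^3 → 0 as x → 0, by squeeze theorem the limit is 0

Answer: 0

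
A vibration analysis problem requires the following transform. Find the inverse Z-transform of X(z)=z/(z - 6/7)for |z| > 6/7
Standard pair: z/(z-a) <-> a^n*u[n] for causal signals
With a = 6/7: x[n] = (6/7)^n*u[n]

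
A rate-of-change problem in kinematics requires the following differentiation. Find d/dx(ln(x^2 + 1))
Chain rule: d/dx[ln(u)] = u'/u where u = x^2+1
u' = 2x

Answer: (2x)/(x^2+1)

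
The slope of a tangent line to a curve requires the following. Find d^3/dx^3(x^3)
Apply power rule 3 times:
d^1: 3x^2
d^2: 6x
d^3: 6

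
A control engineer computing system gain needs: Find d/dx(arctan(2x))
d/dx[arctan(u)]=u'/(1 + u²), u=2x, u'=2

Answer: 2/(1 + 4x²)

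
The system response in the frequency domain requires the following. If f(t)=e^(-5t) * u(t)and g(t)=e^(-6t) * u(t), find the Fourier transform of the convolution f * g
By the convolution theorem: F{f * g} = F(omega) * G(omega)
F(omega) = 1/(5 + j * omega), G(omega) = 1/(6 + j * omega)
F{f * g} = 1/((5 + j * omega)(6 + j * omega))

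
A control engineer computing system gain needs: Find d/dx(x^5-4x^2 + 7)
Power rule: d/dx(ax^n) = n·a·x^(n-1)
Term by term: 5·x^4-8·x

Answer: 5x^4-8x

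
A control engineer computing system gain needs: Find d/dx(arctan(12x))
d/dx[arctan(u)]=u'/(1+u²), u=12x, u'=12

Answer: 12/(1+144x²)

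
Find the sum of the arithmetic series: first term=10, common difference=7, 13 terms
Last term: a_n=10 + (13 - 1)·7=94
Sum=n(a_1 + a_n)/2=13(10 + 94)/2=676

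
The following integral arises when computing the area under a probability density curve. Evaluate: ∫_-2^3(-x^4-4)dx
Step 1: Find antiderivative F(x) = (-1/5)x^5 - 4x
Step 2: F(3) - F(-2) = -303/5 - (72/5) = -75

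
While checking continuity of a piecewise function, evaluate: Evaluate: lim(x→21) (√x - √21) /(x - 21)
Multiply by conjugate (√x+√21)/(√x+√21):
=(x - 21)/((x - 21)(√x+√21))=1/(√x+√21)
As x → 21: 1/(2√21)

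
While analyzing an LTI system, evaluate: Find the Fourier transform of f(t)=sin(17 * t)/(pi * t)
sin(W*t)/(pi*t) = (W/pi)*sinc(W*t/pi) is the impulse response of the ideal low-pass filter with cutoff W (here W = 17).
Its Fourier transform is a rectangular function:
F(omega) = 1 for |omega| < 17, 0 otherwise

Answer: rect(omega/34) [i.e., 1 for |omega| < 17, 0 otherwise]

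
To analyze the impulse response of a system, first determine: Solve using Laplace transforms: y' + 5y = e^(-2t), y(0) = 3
Take L: sY - 3+5Y = 1/(s+2)
Y(s+5) = 1/(s+2)+3
Y = 1/((s+2)(s+5))+3/(s+5)
Partial fractions: 1/((s+2)(s+5)) = (1/3)/(s+2) - (1/3)/(s+5)
So Y = (1/3)/(s+2)+(8/3)/(s+5)
Inverse Laplace transform (L^(-1){1/(s+2)} = e^(-2t), L^(-1){1/(s+5)} = e^(-5t)):

Answer: y(t) = (1/3)·e^(-2t)+(8/3)·e^(-5t)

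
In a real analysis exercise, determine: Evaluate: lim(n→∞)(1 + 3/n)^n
This is the definition of e^3: lim(1 + 3/n)^n=e^3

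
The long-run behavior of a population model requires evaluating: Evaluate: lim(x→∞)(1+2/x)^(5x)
Rewrite as [(1+2/x)^x]^5.
lim(1+2/x)^x=e^2, so limit=(e^2)^5=e^10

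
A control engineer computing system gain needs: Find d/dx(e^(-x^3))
Chain rule: d/dx[e^u] = e^u · u' where u = -x^3
u' = -3x^2

Answer: -3x^2·e^(-x^3)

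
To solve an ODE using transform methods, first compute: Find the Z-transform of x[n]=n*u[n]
Standard pair: Z{n*u[n]} = z/(z-1)^2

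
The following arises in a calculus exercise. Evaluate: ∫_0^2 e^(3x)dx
Antiderivative: (1/3)e^(3x)
Evaluate: (1/3)(e^6 - 1)

Answer: (e^6 - 1)/3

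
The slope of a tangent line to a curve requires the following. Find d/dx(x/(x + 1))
Quotient rule: (f/g)'=(f'g - fg')/g²
f=x, f'=1
g=x + 1, g'=1

Answer: (1·(x + 1) - x)/(x + 1)²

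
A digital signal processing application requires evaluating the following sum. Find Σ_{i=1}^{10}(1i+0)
=1·Σ i+0·10=1·55+0=55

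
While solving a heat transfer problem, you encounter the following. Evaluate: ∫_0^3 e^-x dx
Antiderivative: -e^-x
Evaluate: -(e^-3-1)

Answer: (e^-3-1)/(-1)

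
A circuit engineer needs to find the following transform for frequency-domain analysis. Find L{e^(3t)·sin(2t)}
First shifting: L{e^(at)f(t)} = F(s-a)
L{sin(2t)} = 2/(s²+4)
Shift: 2/((s-3)²+4)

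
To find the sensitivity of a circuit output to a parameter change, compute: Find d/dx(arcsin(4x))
d/dx[arcsin(u)] = u'/√(1-u²), u = 4x, u' = 4

Answer: 4/√(1-16x²)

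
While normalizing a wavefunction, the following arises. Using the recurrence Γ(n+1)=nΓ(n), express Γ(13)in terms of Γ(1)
Γ(13) = 12Γ(12) = 12·11Γ(11) = ... = 12!·Γ(1) = 479001600·Γ(1)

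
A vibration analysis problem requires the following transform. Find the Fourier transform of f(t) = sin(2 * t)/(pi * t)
sin(W*t)/(pi*t)=(W/pi)*sinc(W*t/pi) is the impulse response of the ideal low-pass filter with cutoff W (here W=2).
Its Fourier transform is a rectangular function:
F(omega)=1 for |omega| < 2, 0 otherwise

Answer: rect(omega/4) [i.e., 1 for |omega| < 2, 0 otherwise]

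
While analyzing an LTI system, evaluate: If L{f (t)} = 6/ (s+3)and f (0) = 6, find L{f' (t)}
L{f'(t)} = s·F(s) - f(0) = 6s/(s+3)-6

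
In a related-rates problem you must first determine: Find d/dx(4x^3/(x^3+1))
Quotient rule: (f/g)' = (f'g - fg')/g²
f = 4x^3, f' = 12x^2
g = x^3 + 1, g' = 3x^2

Answer: (12x^2·(x^3 + 1) - 12x^5)/(x^3 + 1)²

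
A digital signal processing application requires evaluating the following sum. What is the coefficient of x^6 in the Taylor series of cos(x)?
cos(x)=Σ (-1)^k x^(2k)/(2k)!
For x^6: (-1)^3/6!=-1/720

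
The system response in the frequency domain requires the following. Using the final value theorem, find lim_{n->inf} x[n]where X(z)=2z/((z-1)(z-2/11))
Final value theorem: lim x[n] = lim_{z->1} (z-1) * X(z)
(z-1) * X(z) = 2z/(z-2/11)
As z->1: 2/(1-2/11) = 2/(9/11) = 22/9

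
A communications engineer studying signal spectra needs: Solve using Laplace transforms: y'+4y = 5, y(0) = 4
Take L of both sides: sY(s)-4+4Y(s) = 5/s
Y(s)(s+4) = 5/s+4
Y(s) = 5/(s(s+4))+4/(s+4)
Partial fractions: 5/(s(s+4)) = (5/4)/s - (5/4)/(s+4)
So Y(s) = (5/4)/s+(11/4)/(s+4)
Inverse transform (L^(-1){1/s} = 1, L^(-1){1/(s+4)} = e^(-4t)):

Answer: y(t) = 5/4+(11/4)·e^(-4t)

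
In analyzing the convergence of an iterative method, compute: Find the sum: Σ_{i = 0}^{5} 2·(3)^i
Geometric series: S = a(1 - r^n)/(1 - r)
a = 2, r = 3, n = 6
S = 2(1 - 729)/-2 = 728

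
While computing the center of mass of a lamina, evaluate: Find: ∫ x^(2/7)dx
Power rule: ∫ x^(2/7) dx = x^(9/7)/(9/7) + C

Answer: (7/9)·x^(9/7) + C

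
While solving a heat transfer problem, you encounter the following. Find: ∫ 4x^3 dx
Using power rule: ∫ 4x^3 dx=4/4 x^4 + C=x^4 + C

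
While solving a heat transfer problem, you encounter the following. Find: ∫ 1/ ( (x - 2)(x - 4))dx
Partial fractions: 1/((x-2)(x-4))=A/(x-2)+B/(x-4)
A=-1/2, B=1/2
∫ [-1/2· 1/(x-2)+1/2· 1/(x-4)] dx
=(1/2)[ln|x-4| - ln|x-2|]+C

Answer: (1/2)·ln|(x-4)/(x-2)|+C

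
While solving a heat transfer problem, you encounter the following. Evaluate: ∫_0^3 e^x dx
Antiderivative: e^x
Evaluate: (e^3-1)

Answer: e^3-1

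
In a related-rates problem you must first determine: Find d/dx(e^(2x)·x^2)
Product rule: (fg)'=f'g+fg'
f=e^(2x), f'=2·e^(2x)
g=x^2, g'=2x

Answer: 2·e^(2x)·x^2+2·e^(2x)·x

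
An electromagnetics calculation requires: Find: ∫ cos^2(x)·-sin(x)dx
Let u=cos(x), du=-sin(x) dx
∫ u^2 du=u^3/3 + C

Answer: cos^3(x)/3 + C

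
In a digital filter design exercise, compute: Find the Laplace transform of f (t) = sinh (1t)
L{sinh(at)} = a/(s²-a²)
L{sinh(1t)} = 1/(s²-1)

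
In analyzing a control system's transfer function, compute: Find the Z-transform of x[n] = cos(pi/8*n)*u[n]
Z{cos(w0*n)*u[n]}=z(z - cos(w0))/(z^2 - 2z*cos(w0) + 1)
With w0=pi/8: X(z)=z(z - cos(pi/8))/(z^2 - 2z*cos(pi/8) + 1)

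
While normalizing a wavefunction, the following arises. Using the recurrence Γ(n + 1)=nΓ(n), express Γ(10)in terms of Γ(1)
Γ(10) = 9Γ(9) = 9·8Γ(8) = ... = 9!·Γ(1) = 362880·Γ(1)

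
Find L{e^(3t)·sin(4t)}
First shifting: L{e^(at)f(t)} = F(s-a)
L{sin(4t)} = 4/(s² + 16)
Shift: 4/((s-3)² + 16)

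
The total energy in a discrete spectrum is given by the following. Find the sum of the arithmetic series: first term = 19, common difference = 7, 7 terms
Last term: a_n = 19+(7-1)·7 = 61
Sum = n(a_1+a_n)/2 = 7(19+61)/2 = 280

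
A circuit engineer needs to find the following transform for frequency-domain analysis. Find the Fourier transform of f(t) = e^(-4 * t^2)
The Fourier transform of a Gaussian e^(-a * t^2) is sqrt(pi/a) * e^(-omega^2/(4a)).
With a = 4: F(omega) = sqrt(pi)/2 * e^(-omega^2/16)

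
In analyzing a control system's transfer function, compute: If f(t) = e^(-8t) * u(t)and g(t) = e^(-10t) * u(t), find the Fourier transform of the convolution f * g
By the convolution theorem: F{f * g} = F(omega) * G(omega)
F(omega) = 1/(8 + j * omega), G(omega) = 1/(10 + j * omega)
F{f * g} = 1/((8 + j * omega)(10 + j * omega))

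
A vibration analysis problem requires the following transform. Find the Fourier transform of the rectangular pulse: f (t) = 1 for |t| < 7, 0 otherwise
F(omega) = integral from -7 to 7 of e^(-j*omega*t) dt
= 2*sin(7*omega)/omega = 14*sinc(7*omega/pi)

Answer: 2*sin(7*omega)/omega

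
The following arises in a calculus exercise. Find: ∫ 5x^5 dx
Using power rule: ∫ 5x^5 dx = 5/6 x^6 + C = (5/6)x^6 + C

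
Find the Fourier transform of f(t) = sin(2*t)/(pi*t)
sin(W * t)/(pi * t) = (W/pi) * sinc(W * t/pi) is the impulse response of the ideal low-pass filter with cutoff W (here W = 2).
Its Fourier transform is a rectangular function:
F(omega) = 1 for |omega| < 2, 0 otherwise

Answer: rect(omega/4) [i.e., 1 for |omega| < 2, 0 otherwise]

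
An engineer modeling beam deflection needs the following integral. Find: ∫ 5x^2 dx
Using power rule: ∫ 5x^2 dx=5/3 x^3 + C=(5/3)x^3 + C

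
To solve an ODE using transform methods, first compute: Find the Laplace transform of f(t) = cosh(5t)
L{cosh(at)} = s/(s²-a²)
L{cosh(5t)} = s/(s²-25)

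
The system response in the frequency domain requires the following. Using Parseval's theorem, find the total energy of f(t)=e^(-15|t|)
Parseval's theorem: E=integral |f(t)|^2 dt=(1/2pi) integral |F(omega)|^2 domega
E=integral_{-inf}^{inf} e^(-30|t|) dt=2*integral_0^inf e^(-30t) dt=2/(2*15)=1/15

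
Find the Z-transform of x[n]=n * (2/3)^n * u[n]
Using the property Z{n*a^n*u[n]} = az/(z-a)^2
With a = 2/3: X(z) = (2/3)z/(z - 2/3)^2, |z| > 2/3

Answer: (2/3)z/(z - 2/3)^2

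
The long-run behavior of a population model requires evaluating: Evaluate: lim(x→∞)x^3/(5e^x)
Apply L'Hôpital 3 times (∞/∞ each time):
Eventually get 3!/(5e^x) → 0

Answer: 0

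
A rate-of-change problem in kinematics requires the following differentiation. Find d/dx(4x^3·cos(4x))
Product rule: (fg)' = f'g+fg'
f = 4x^3, f' = 12x^2
g = cos(4x), g' = -4·sin(4x)

Answer: 12x^2·cos(4x)-16x^3·sin(4x)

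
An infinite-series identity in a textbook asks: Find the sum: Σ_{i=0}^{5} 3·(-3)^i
Geometric series: S = a(1 - r^n)/(1 - r)
a = 3, r = -3, n = 6
S = 3(1 - 729)/4 = -546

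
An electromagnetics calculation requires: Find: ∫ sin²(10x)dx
Using identity sin²(u) = (1 - cos(2u))/2:
∫ (1 - cos(20x))/2 dx = x/2 - sin(20x)/40+C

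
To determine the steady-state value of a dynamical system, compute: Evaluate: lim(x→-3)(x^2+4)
Polynomial is continuous, so substitute x=-3:
1·(-3)^2+4=13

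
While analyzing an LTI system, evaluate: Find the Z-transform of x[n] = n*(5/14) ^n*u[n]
Using the property Z{n*a^n*u[n]} = az/(z-a)^2
With a = 5/14: X(z) = (5/14)z/(z - 5/14)^2, |z| > 5/14

Answer: (5/14)z/(z - 5/14)^2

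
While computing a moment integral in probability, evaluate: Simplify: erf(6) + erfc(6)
By definition erfc(x)=1 - erf(x)
erf(6)+erfc(6)=erf(6)+1 - erf(6)=1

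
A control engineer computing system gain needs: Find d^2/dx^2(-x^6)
Apply power rule 2 times:
d^1: -6x^5
d^2: -30x^4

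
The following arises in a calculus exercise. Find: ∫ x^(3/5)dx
Power rule: ∫ x^(3/5) dx=x^(8/5)/(8/5) + C

Answer: (5/8)·x^(8/5) + C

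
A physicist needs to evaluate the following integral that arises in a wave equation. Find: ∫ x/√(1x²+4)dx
Let u=x² + 4, du=2x dx
∫ (1/2)·u^(-1/2) du=√u + C

Answer: √(x² + 4) + C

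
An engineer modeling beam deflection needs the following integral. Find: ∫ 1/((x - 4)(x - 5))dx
Partial fractions: 1/((x-4)(x-5))=A/(x-4) + B/(x-5)
A=-1, B=1
∫ [-1· 1/(x-4) + 1· 1/(x-5)] dx
=(1)[ln|x-5| - ln|x-4|] + C

Answer: ln|(x-5)/(x-4)| + C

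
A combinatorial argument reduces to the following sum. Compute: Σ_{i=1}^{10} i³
Using formula: Σ i^3=[n(n + 1)/2]²=[10·11/2]²=3025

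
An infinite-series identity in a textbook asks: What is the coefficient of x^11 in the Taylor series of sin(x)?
sin(x)=Σ (-1)^k x^(2k + 1)/(2k + 1)!
For x^11: (-1)^5/11!=-1/39916800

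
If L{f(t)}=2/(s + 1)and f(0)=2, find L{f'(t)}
L{f'(t)}=s·F(s) - f(0)=2s/(s + 1) - 2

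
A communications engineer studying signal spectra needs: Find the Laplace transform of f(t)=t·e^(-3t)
L{t·e^(at)} = 1/(s-a)²
L{t·e^(-3t)} = 1/(s + 3)²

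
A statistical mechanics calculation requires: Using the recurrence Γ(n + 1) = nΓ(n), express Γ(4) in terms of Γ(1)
Γ(4) = 3Γ(3) = 3·2Γ(2) = ... = 3!·Γ(1) = 6·Γ(1)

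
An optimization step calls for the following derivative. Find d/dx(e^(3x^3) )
Chain rule: d/dx[e^u] = e^u · u' where u = 3x^3
u' = 9x^2

Answer: 9x^2·e^(3x^3)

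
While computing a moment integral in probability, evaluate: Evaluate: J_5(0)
J_n(0)=0 for all n > 0 (Bessel function of first kind)
J_5(0)=0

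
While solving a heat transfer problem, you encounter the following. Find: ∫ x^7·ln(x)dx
By parts: u=ln(x), dv=x^7 dx
du=1/x dx, v=x^8/8
=x^8·ln(x)/8 - ∫ x^7/8 dx
=x^8·ln(x)/8 - x^8/64+C

Answer: x^8(ln(x)/8-1/64)+C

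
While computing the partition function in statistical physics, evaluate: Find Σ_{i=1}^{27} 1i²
= 1·n(n + 1)(2n + 1)/6 = 1·27·28·55/6 = 6930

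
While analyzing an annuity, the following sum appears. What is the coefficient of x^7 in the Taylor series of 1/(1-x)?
1/(1-x) = Σ x^n for |x|<1
All coefficients are 1

Answer: 1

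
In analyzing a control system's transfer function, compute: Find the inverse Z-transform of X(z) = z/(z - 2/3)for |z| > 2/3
Standard pair: z/(z-a) <-> a^n * u[n] for causal signals
With a = 2/3: x[n] = (2/3)^n * u[n]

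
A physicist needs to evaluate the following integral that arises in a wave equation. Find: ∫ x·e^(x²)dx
Let u=x², du=2x dx
∫ (1/2)e^u du=e^u/2+C

Answer: e^(x²)/2+C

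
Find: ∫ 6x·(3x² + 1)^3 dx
Let u=3x²+1, du=6x dx
∫ u^3 du=u^4/4+C

Answer: (3x²+1)^4/4+C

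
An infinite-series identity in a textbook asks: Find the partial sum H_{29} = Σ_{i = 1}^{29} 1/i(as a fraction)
H_29=1+1/2+1/3+...+1/29
=9227046511387/2329089562800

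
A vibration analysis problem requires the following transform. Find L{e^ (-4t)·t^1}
First shifting: L{e^(at)f(t)} = F(s-a)
L{t^1} = 1/s^2
Shift s → s + 4: 1/(s + 4)^2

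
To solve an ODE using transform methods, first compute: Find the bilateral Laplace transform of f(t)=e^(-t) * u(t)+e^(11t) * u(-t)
For e^(-t)*u(t): L=1/(s+1), Re(s) > -1
For e^(11t)*u(-t): L=-1/(s-11), Re(s) < 11
Combined: F(s)=1/(s+1)-1/(s-11), -1 < Re(s) < 11

Answer: 1/(s+1)-1/(s-11), ROC: -1 < Re(s) < 11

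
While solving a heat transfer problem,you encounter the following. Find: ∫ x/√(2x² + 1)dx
Let u = 2x²+1, du = 4x dx
∫ (1/4)·u^(-1/2) du = √u/2+C

Answer: √(2x²+1)/2+C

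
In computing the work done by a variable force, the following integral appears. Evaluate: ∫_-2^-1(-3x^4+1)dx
Step 1: Find antiderivative F(x)=(-3/5)x^5 + x
Step 2: F(-1) - F(-2)=-2/5 - (86/5)=-88/5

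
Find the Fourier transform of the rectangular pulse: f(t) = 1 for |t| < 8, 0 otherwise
F(omega) = integral from -8 to 8 of e^(-j * omega * t) dt
= 2 * sin(8 * omega)/omega = 16 * sinc(8 * omega/pi)

Answer: 2 * sin(8 * omega)/omega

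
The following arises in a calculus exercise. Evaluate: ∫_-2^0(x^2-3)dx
Step 1: Find antiderivative F(x)=(1/3)x^3-3x
Step 2: F(0) - F(-2)=0 - (10/3)=-10/3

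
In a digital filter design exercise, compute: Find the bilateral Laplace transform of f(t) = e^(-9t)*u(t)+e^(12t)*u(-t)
For e^(-9t)*u(t): L = 1/(s + 9), Re(s) > -9
For e^(12t)*u(-t): L = -1/(s-12), Re(s) < 12
Combined: F(s) = 1/(s + 9) - 1/(s-12), -9 < Re(s) < 12

Answer: 1/(s + 9) - 1/(s-12), ROC: -9 < Re(s) < 12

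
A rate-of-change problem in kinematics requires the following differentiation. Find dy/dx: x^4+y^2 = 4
Differentiate: 4x^3 + 2y·(dy/dx)=0
dy/dx=-4x^3/(2y)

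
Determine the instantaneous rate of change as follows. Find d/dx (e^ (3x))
Chain rule: d/dx[e^u]=e^u · u' where u=3x
u'=3

Answer: 3·e^(3x)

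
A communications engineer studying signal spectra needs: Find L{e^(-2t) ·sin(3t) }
First shifting: L{e^(at)f(t)} = F(s-a)
L{sin(3t)} = 3/(s²+9)
Shift: 3/((s+2)²+9)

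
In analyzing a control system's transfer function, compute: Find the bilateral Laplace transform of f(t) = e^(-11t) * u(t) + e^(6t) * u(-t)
For e^(-11t) * u(t): L=1/(s + 11), Re(s) > -11
For e^(6t) * u(-t): L=-1/(s-6), Re(s) < 6
Combined: F(s)=1/(s + 11) - 1/(s-6), -11 < Re(s) < 6

Answer: 1/(s + 11) - 1/(s-6), ROC: -11 < Re(s) < 6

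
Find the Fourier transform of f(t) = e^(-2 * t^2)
The Fourier transform of a Gaussian e^(-a * t^2) is sqrt(pi/a) * e^(-omega^2/(4a)).
With a = 2: F(omega) = sqrt(pi/2) * e^(-omega^2/8)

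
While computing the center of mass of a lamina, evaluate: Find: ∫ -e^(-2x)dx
Since d/dx[e^(-2x)]=-2e^(-2x), we get 1/2 e^(-2x) + C

Answer: (1/2)e^(-2x) + C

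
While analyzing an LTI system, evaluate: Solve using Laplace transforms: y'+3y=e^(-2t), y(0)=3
Take L: sY - 3+3Y = 1/(s+2)
Y(s+3) = 1/(s+2)+3
Y = 1/((s+2)(s+3))+3/(s+3)
Partial fractions: 1/((s+2)(s+3)) = 1/(s+2)-1/(s+3)
So Y = 1/(s+2)+2/(s+3)
Inverse Laplace transform (L^(-1){1/(s+2)} = e^(-2t), L^(-1){1/(s+3)} = e^(-3t)):

Answer: y(t) = 1·e^(-2t)+2·e^(-3t)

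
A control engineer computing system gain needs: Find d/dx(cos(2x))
Chain rule: d/dx[cos(u)]=-sin(u)·u' where u=2x
u'=2

Answer: -2·sin(2x)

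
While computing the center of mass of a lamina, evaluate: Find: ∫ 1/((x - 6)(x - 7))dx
Partial fractions: 1/((x-6)(x-7))=A/(x-6)+B/(x-7)
A=-1, B=1
∫ [-1· 1/(x-6)+1· 1/(x-7)] dx
=(1)[ln|x-7| - ln|x-6|]+C

Answer: ln|(x-7)/(x-6)|+C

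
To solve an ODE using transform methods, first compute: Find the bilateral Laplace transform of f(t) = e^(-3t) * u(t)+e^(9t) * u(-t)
For e^(-3t)*u(t): L = 1/(s + 3), Re(s) > -3
For e^(9t)*u(-t): L = -1/(s-9), Re(s) < 9
Combined: F(s) = 1/(s + 3) - 1/(s-9), -3 < Re(s) < 9

Answer: 1/(s + 3) - 1/(s-9), ROC: -3 < Re(s) < 9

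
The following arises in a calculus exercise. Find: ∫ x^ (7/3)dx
Power rule: ∫ x^(7/3) dx=x^(10/3)/(10/3) + C

Answer: (3/10)·x^(10/3) + C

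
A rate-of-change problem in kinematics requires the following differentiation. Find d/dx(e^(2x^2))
Chain rule: d/dx[e^u]=e^u · u' where u=2x^2
u'=4x

Answer: 4x·e^(2x^2)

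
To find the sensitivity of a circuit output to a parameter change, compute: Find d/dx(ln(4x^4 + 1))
Chain rule: d/dx[ln(u)] = u'/u where u = 4x^4 + 1
u' = 16x^3

Answer: (16x^3)/(4x^4 + 1)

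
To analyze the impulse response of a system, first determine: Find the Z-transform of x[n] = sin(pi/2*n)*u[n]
Z{sin(w0 * n) * u[n]}=z * sin(w0)/(z^2-2z * cos(w0)+1)
With w0=pi/2: X(z)=z * sin(pi/2)/(z^2-2z * cos(pi/2)+1)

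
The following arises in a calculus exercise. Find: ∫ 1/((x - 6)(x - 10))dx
Partial fractions: 1/((x-6)(x-10))=A/(x-6)+B/(x-10)
A=-1/4, B=1/4
∫ [-1/4· 1/(x-6)+1/4· 1/(x-10)] dx
=(1/4)[ln|x-10| - ln|x-6|]+C

Answer: (1/4)·ln|(x-10)/(x-6)|+C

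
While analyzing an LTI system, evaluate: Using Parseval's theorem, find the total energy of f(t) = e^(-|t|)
Parseval's theorem: E = integral |f(t)|^2 dt = (1/2pi) integral |F(omega)|^2 domega
E = integral_{-inf}^{inf} e^(-2|t|) dt = 2*integral_0^inf e^(-2t) dt = 2/(2*1) = 1/1

Answer: 1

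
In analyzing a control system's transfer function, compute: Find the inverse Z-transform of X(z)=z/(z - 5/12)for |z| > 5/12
Standard pair: z/(z-a) <-> a^n * u[n] for causal signals
With a = 5/12: x[n] = (5/12)^n * u[n]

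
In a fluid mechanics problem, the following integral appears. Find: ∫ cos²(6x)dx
Using identity cos²(u)=(1 + cos(2u))/2:
∫ (1 + cos(12x))/2 dx=x/2 + sin(12x)/24 + C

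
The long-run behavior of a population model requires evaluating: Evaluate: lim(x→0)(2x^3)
Polynomial is continuous, so substitute x=0:
2·0^3=0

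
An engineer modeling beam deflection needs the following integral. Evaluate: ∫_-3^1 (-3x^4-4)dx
Step 1: Find antiderivative F(x)=(-3/5)x^5 - 4x
Step 2: F(1) - F(-3)=-23/5 - (789/5)=-812/5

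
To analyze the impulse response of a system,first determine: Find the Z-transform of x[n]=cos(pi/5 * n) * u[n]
Z{cos(w0*n)*u[n]}=z(z - cos(w0))/(z^2 - 2z*cos(w0) + 1)
With w0=pi/5: X(z)=z(z - cos(pi/5))/(z^2 - 2z*cos(pi/5) + 1)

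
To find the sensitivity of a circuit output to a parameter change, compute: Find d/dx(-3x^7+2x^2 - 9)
Power rule: d/dx(ax^n)=n·a·x^(n-1)
Term by term: -21·x^6+4·x

Answer: -21x^6+4x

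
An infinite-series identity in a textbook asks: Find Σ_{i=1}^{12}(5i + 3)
=5·Σ i+3·12=5·78+36=426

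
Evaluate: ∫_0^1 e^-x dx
Antiderivative: -e^-x
Evaluate: -(e^-1 - 1)

Answer: (e^-1 - 1)/(-1)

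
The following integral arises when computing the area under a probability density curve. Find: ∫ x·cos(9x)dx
By parts: u = x, dv = cos(9x) dx
du = dx, v = sin(9x)/9
= x·sin(9x)/9 + cos(9x)/9² + C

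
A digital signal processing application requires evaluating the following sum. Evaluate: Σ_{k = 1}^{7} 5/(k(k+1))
Partial fractions: 5/(k(k+1))=5/k - 5/(k+1)
Telescoping sum: 5(1-1/8)=5·7/8

Answer: 35/8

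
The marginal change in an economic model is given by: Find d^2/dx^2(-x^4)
Apply power rule 2 times:
d^1: -4x^3
d^2: -12x^2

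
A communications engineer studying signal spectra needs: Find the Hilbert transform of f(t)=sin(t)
The Hilbert transform shifts each frequency component by -pi/2.
H{sin(wt)} = -cos(wt)
With w = 1: H{sin(t)} = -cos(t)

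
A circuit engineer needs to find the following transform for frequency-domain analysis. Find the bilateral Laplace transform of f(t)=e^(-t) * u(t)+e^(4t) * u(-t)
For e^(-t) * u(t): L=1/(s + 1), Re(s) > -1
For e^(4t) * u(-t): L=-1/(s-4), Re(s) < 4
Combined: F(s)=1/(s + 1) - 1/(s-4), -1 < Re(s) < 4

Answer: 1/(s + 1) - 1/(s-4), ROC: -1 < Re(s) < 4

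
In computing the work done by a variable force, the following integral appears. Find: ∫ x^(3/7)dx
Power rule: ∫ x^(3/7) dx=x^(10/7)/(10/7)+C

Answer: (7/10)·x^(10/7)+C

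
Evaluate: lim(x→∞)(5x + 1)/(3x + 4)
Divide numerator and denominator by x:
lim (5 + 1/x)/(3 + 4/x) = 5/3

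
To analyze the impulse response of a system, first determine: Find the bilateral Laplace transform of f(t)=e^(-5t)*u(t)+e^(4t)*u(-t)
For e^(-5t)*u(t): L = 1/(s + 5), Re(s) > -5
For e^(4t)*u(-t): L = -1/(s-4), Re(s) < 4
Combined: F(s) = 1/(s + 5) - 1/(s-4), -5 < Re(s) < 4

Answer: 1/(s + 5) - 1/(s-4), ROC: -5 < Re(s) < 4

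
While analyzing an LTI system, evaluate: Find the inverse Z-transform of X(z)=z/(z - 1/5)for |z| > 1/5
Standard pair: z/(z-a) <-> a^n*u[n] for causal signals
With a=1/5: x[n]=(1/5)^n*u[n]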